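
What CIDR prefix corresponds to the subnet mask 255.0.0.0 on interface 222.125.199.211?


Binary: 11111111.00000000.00000000.00000000
Count leading 1s
Prefix: /8


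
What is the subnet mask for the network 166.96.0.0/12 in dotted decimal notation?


/12 means 12 network bits, 20 host bits
Binary: 11111111111100000000000000000000
Mask: 255.240.0.0


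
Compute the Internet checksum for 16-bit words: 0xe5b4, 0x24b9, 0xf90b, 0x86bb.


Sum all words (with carry folding):
+ 0xe5b4 = 0xe5b4
+ 0x24b9 = 0x0a6e
+ 0xf90b = 0x037a
+ 0x86bb = 0x8a35
One's complement: ~0x8a35
Checksum = 0x75ca


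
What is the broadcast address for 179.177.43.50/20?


Network: 179.177.32.0/20
Host bits = 12
Set all host bits to 1:
Broadcast: 179.177.47.255


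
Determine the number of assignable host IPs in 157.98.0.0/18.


Host bits = 32 - 18 = 14
Total addresses = 2^14 = 16384
Usable = total - 2 (network and broadcast)
Usable hosts: 16382


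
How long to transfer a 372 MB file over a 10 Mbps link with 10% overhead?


Effective throughput = 10 * (1 - 10/100) = 9 Mbps
File size in Mb = 372 * 8 = 2976 Mb
Time = 2976 / 9
Time = 330.6667 seconds


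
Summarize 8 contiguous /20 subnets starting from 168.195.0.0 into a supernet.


Original prefix: /20
Number of subnets: 8 = 2^3
New prefix = 20 - 3 = 17
Supernet: 168.195.0.0/17


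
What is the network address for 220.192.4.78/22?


IP:   11011100.11000000.00000100.01001110
Mask: 11111111.11111111.11111100.00000000
AND operation:
Net:  11011100.11000000.00000100.00000000
Network: 220.192.4.0/22


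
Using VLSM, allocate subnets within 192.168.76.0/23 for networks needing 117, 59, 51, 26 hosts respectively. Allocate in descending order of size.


117 hosts -> /25 (126 usable): 192.168.76.0/25
59 hosts -> /26 (62 usable): 192.168.76.128/26
51 hosts -> /26 (62 usable): 192.168.76.192/26
26 hosts -> /27 (30 usable): 192.168.77.0/27
Allocation: 192.168.76.0/25 (117 hosts, 126 usable); 192.168.76.128/26 (59 hosts, 62 usable); 192.168.76.192/26 (51 hosts, 62 usable); 192.168.77.0/27 (26 hosts, 30 usable)


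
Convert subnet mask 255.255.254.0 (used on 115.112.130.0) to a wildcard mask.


Subnet mask: 255.255.254.0
Wildcard = 255.255.255.255 - subnet mask
255 - 255 = 0
255 - 255 = 0
255 - 254 = 1
255 - 0 = 255
Wildcard: 0.0.1.255


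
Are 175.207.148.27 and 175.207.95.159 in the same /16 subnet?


Mask: 255.255.0.0
175.207.148.27 AND mask = 175.207.0.0
175.207.95.159 AND mask = 175.207.0.0
Yes, same subnet (175.207.0.0)


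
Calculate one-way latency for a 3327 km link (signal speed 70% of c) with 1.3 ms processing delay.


Speed = 0.7 * 3e5 km/s = 210000 km/s
Propagation delay = 3327 / 210000 = 0.0158 s = 15.8429 ms
Processing delay = 1.3 ms
Total one-way latency = 17.1429 ms


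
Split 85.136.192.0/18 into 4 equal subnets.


New prefix = 18 + 2 = 20
Each subnet has 4096 addresses
  85.136.192.0/20
  85.136.208.0/20
  85.136.224.0/20
  85.136.240.0/20
Subnets: 85.136.192.0/20, 85.136.208.0/20, 85.136.224.0/20, 85.136.240.0/20


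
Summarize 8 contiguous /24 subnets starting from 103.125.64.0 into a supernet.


Original prefix: /24
Number of subnets: 8 = 2^3
New prefix = 24 - 3 = 21
Supernet: 103.125.64.0/21


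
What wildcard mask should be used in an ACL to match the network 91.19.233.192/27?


Subnet mask: 255.255.255.224
Wildcard = 255.255.255.255 - subnet mask
255 - 255 = 0
255 - 255 = 0
255 - 255 = 0
255 - 224 = 31
Wildcard: 0.0.0.31


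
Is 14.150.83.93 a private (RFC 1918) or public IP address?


RFC 1918 private ranges:
  10.0.0.0/8 (10.0.0.0 - 10.255.255.255)
  172.16.0.0/12 (172.16.0.0 - 172.31.255.255)
  192.168.0.0/16 (192.168.0.0 - 192.168.255.255)
Public (not in any RFC 1918 range)


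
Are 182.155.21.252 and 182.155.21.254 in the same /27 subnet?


Mask: 255.255.255.224
182.155.21.252 AND mask = 182.155.21.224
182.155.21.254 AND mask = 182.155.21.224
Yes, same subnet (182.155.21.224)


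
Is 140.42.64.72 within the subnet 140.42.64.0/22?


Subnet network: 140.42.64.0
Test IP AND mask: 140.42.64.0
Yes, 140.42.64.72 is in 140.42.64.0/22


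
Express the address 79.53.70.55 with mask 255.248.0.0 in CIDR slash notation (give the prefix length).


Binary: 11111111.11111000.00000000.00000000
Count leading 1s
Prefix: /13


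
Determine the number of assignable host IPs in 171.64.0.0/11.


Host bits = 32 - 11 = 21
Total addresses = 2^21 = 2097152
Usable = total - 2 (network and broadcast)
Usable hosts: 2097150


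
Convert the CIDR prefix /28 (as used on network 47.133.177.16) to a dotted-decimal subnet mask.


/28 means 28 network bits, 4 host bits
Binary: 11111111111111111111111111110000
Mask: 255.255.255.240


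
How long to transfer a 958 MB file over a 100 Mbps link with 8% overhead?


Effective throughput = 100 * (1 - 8/100) = 92 Mbps
File size in Mb = 958 * 8 = 7664 Mb
Time = 7664 / 92
Time = 83.3043 seconds


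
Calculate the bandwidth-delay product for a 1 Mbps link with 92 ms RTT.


BDP = bandwidth * RTT
= 1 Mbps * 92 ms
= 1 * 1e6 * 92 / 1000 bits
= 92000 bits
= 11500 bytes
= 11.2305 KB
BDP = 92000 bits (11500 bytes)


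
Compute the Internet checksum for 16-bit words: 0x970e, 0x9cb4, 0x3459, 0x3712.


Sum all words (with carry folding):
+ 0x970e = 0x970e
+ 0x9cb4 = 0x33c3
+ 0x3459 = 0x681c
+ 0x3712 = 0x9f2e
One's complement: ~0x9f2e
Checksum = 0x60d1


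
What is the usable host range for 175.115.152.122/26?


Network: 175.115.152.64
Broadcast: 175.115.152.127
First usable = network + 1
Last usable = broadcast - 1
Range: 175.115.152.65 to 175.115.152.126


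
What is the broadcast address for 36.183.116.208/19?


Network: 36.183.96.0/19
Host bits = 13
Set all host bits to 1:
Broadcast: 36.183.127.255


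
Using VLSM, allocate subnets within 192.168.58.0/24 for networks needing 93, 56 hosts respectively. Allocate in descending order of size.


93 hosts -> /25 (126 usable): 192.168.58.0/25
56 hosts -> /26 (62 usable): 192.168.58.128/26
Allocation: 192.168.58.0/25 (93 hosts, 126 usable); 192.168.58.128/26 (56 hosts, 62 usable)


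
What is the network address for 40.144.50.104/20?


IP:   00101000.10010000.00110010.01101000
Mask: 11111111.11111111.11110000.00000000
AND operation:
Net:  00101000.10010000.00110000.00000000
Network: 40.144.48.0/20


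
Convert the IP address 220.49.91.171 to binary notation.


220 = 11011100
49 = 00110001
91 = 01011011
171 = 10101011
Binary: 11011100.00110001.01011011.10101011


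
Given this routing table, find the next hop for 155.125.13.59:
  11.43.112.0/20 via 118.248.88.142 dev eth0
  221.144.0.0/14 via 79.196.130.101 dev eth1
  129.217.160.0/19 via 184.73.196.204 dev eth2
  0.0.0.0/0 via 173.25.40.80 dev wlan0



Longest prefix match for 155.125.13.59:
  /20 11.43.112.0: no
  /14 221.144.0.0: no
  /19 129.217.160.0: no
  /0 0.0.0.0: MATCH
Selected: next-hop 173.25.40.80 via wlan0 (matched /0)


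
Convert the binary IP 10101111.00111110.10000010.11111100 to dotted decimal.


10101111 = 175
00111110 = 62
10000010 = 130
11111100 = 252
IP: 175.62.130.252


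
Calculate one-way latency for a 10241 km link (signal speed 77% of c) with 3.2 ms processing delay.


Speed = 0.77 * 3e5 km/s = 231000 km/s
Propagation delay = 10241 / 231000 = 0.0443 s = 44.3333 ms
Processing delay = 3.2 ms
Total one-way latency = 47.5333 ms


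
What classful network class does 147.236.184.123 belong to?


First octet: 147
Binary: 10010011
10xxxxxx -> Class B (128-191)
Class B, default mask 255.255.0.0 (/16)


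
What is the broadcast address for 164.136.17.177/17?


Network: 164.136.0.0/17
Host bits = 15
Set all host bits to 1:
Broadcast: 164.136.127.255


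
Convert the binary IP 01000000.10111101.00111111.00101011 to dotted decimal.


01000000 = 64
10111101 = 189
00111111 = 63
00101011 = 43
IP: 64.189.63.43


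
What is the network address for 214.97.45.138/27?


IP:   11010110.01100001.00101101.10001010
Mask: 11111111.11111111.11111111.11100000
AND operation:
Net:  11010110.01100001.00101101.10000000
Network: 214.97.45.128/27


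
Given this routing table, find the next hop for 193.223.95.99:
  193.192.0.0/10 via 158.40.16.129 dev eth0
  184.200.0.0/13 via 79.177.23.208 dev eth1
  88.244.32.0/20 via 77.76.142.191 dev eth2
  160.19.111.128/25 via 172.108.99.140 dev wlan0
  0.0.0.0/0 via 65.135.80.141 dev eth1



Longest prefix match for 193.223.95.99:
  /10 193.192.0.0: MATCH
  /13 184.200.0.0: no
  /20 88.244.32.0: no
  /25 160.19.111.128: no
  /0 0.0.0.0: MATCH
Selected: next-hop 158.40.16.129 via eth0 (matched /10)


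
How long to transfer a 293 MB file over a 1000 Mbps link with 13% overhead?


Effective throughput = 1000 * (1 - 13/100) = 870 Mbps
File size in Mb = 293 * 8 = 2344 Mb
Time = 2344 / 870
Time = 2.6943 seconds


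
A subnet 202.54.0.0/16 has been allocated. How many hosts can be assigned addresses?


Host bits = 32 - 16 = 16
Total addresses = 2^16 = 65536
Usable = total - 2 (network and broadcast)
Usable hosts: 65534


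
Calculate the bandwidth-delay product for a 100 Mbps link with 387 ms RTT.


BDP = bandwidth * RTT
= 100 Mbps * 387 ms
= 100 * 1e6 * 387 / 1000 bits
= 38700000 bits
= 4837500 bytes
= 4724.1211 KB
BDP = 38700000 bits (4837500 bytes)


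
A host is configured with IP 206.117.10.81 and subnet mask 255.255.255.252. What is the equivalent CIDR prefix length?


Binary: 11111111.11111111.11111111.11111100
Count leading 1s
Prefix: /30


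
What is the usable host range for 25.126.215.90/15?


Network: 25.126.0.0
Broadcast: 25.127.255.255
First usable = network + 1
Last usable = broadcast - 1
Range: 25.126.0.1 to 25.127.255.254


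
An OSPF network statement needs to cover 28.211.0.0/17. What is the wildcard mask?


Subnet mask: 255.255.128.0
Wildcard = 255.255.255.255 - subnet mask
255 - 255 = 0
255 - 255 = 0
255 - 128 = 127
255 - 0 = 255
Wildcard: 0.0.127.255


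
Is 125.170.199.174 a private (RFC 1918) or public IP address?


RFC 1918 private ranges:
  10.0.0.0/8 (10.0.0.0 - 10.255.255.255)
  172.16.0.0/12 (172.16.0.0 - 172.31.255.255)
  192.168.0.0/16 (192.168.0.0 - 192.168.255.255)
Public (not in any RFC 1918 range)


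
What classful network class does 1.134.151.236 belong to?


First octet: 1
Binary: 00000001
0xxxxxxx -> Class A (1-126)
Class A, default mask 255.0.0.0 (/8)


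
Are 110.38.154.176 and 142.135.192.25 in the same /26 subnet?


Mask: 255.255.255.192
110.38.154.176 AND mask = 110.38.154.128
142.135.192.25 AND mask = 142.135.192.0
No, different subnets (110.38.154.128 vs 142.135.192.0)


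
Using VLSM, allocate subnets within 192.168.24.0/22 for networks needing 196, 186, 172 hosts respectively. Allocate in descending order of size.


196 hosts -> /24 (254 usable): 192.168.24.0/24
186 hosts -> /24 (254 usable): 192.168.25.0/24
172 hosts -> /24 (254 usable): 192.168.26.0/24
Allocation: 192.168.24.0/24 (196 hosts, 254 usable); 192.168.25.0/24 (186 hosts, 254 usable); 192.168.26.0/24 (172 hosts, 254 usable)


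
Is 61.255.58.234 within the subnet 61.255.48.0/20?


Subnet network: 61.255.48.0
Test IP AND mask: 61.255.48.0
Yes, 61.255.58.234 is in 61.255.48.0/20


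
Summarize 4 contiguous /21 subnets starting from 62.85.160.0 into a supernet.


Original prefix: /21
Number of subnets: 4 = 2^2
New prefix = 21 - 2 = 19
Supernet: 62.85.160.0/19


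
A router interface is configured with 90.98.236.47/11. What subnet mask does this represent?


/11 means 11 network bits, 21 host bits
Binary: 11111111111000000000000000000000
Mask: 255.224.0.0


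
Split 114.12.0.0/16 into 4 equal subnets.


New prefix = 16 + 2 = 18
Each subnet has 16384 addresses
  114.12.0.0/18
  114.12.64.0/18
  114.12.128.0/18
  114.12.192.0/18
Subnets: 114.12.0.0/18, 114.12.64.0/18, 114.12.128.0/18, 114.12.192.0/18


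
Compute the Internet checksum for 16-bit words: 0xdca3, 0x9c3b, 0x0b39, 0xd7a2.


Sum all words (with carry folding):
+ 0xdca3 = 0xdca3
+ 0x9c3b = 0x78df
+ 0x0b39 = 0x8418
+ 0xd7a2 = 0x5bbb
One's complement: ~0x5bbb
Checksum = 0xa444


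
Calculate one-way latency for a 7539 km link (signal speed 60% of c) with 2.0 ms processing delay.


Speed = 0.6 * 3e5 km/s = 180000 km/s
Propagation delay = 7539 / 180000 = 0.0419 s = 41.8833 ms
Processing delay = 2.0 ms
Total one-way latency = 43.8833 ms


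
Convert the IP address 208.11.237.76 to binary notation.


208 = 11010000
11 = 00001011
237 = 11101101
76 = 01001100
Binary: 11010000.00001011.11101101.01001100


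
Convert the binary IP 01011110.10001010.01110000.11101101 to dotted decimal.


01011110 = 94
10001010 = 138
01110000 = 112
11101101 = 237
IP: 94.138.112.237


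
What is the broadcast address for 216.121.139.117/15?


Network: 216.120.0.0/15
Host bits = 17
Set all host bits to 1:
Broadcast: 216.121.255.255


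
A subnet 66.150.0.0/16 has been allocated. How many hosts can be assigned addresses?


Host bits = 32 - 16 = 16
Total addresses = 2^16 = 65536
Usable = total - 2 (network and broadcast)
Usable hosts: 65534


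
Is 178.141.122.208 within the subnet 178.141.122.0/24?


Subnet network: 178.141.122.0
Test IP AND mask: 178.141.122.0
Yes, 178.141.122.208 is in 178.141.122.0/24


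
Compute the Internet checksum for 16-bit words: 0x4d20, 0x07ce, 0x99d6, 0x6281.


Sum all words (with carry folding):
+ 0x4d20 = 0x4d20
+ 0x07ce = 0x54ee
+ 0x99d6 = 0xeec4
+ 0x6281 = 0x5146
One's complement: ~0x5146
Checksum = 0xaeb9


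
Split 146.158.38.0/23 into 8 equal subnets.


New prefix = 23 + 3 = 26
Each subnet has 64 addresses
  146.158.38.0/26
  146.158.38.64/26
  146.158.38.128/26
  146.158.38.192/26
  146.158.39.0/26
  146.158.39.64/26
  146.158.39.128/26
  146.158.39.192/26
Subnets: 146.158.38.0/26, 146.158.38.64/26, 146.158.38.128/26, 146.158.38.192/26, 146.158.39.0/26, 146.158.39.64/26, 146.158.39.128/26, 146.158.39.192/26


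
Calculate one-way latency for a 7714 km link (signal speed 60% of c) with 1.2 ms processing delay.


Speed = 0.6 * 3e5 km/s = 180000 km/s
Propagation delay = 7714 / 180000 = 0.0429 s = 42.8556 ms
Processing delay = 1.2 ms
Total one-way latency = 44.0556 ms


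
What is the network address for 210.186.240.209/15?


IP:   11010010.10111010.11110000.11010001
Mask: 11111111.11111110.00000000.00000000
AND operation:
Net:  11010010.10111010.00000000.00000000
Network: 210.186.0.0/15


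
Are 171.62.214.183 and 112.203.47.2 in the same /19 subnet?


Mask: 255.255.224.0
171.62.214.183 AND mask = 171.62.192.0
112.203.47.2 AND mask = 112.203.32.0
No, different subnets (171.62.192.0 vs 112.203.32.0)


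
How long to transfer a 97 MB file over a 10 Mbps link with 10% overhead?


Effective throughput = 10 * (1 - 10/100) = 9 Mbps
File size in Mb = 97 * 8 = 776 Mb
Time = 776 / 9
Time = 86.2222 seconds


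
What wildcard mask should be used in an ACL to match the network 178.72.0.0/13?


Subnet mask: 255.248.0.0
Wildcard = 255.255.255.255 - subnet mask
255 - 255 = 0
255 - 248 = 7
255 - 0 = 255
255 - 0 = 255
Wildcard: 0.7.255.255


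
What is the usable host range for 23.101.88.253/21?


Network: 23.101.88.0
Broadcast: 23.101.95.255
First usable = network + 1
Last usable = broadcast - 1
Range: 23.101.88.1 to 23.101.95.254


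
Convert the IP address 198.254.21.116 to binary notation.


198 = 11000110
254 = 11111110
21 = 00010101
116 = 01110100
Binary: 11000110.11111110.00010101.01110100


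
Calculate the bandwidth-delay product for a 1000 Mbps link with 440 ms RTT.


BDP = bandwidth * RTT
= 1000 Mbps * 440 ms
= 1000 * 1e6 * 440 / 1000 bits
= 440000000 bits
= 55000000 bytes
= 53710.9375 KB
BDP = 440000000 bits (55000000 bytes)


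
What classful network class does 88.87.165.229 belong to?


First octet: 88
Binary: 01011000
0xxxxxxx -> Class A (1-126)
Class A, default mask 255.0.0.0 (/8)


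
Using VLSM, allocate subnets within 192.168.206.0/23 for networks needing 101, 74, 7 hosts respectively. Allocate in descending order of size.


101 hosts -> /25 (126 usable): 192.168.206.0/25
74 hosts -> /25 (126 usable): 192.168.206.128/25
7 hosts -> /28 (14 usable): 192.168.207.0/28
Allocation: 192.168.206.0/25 (101 hosts, 126 usable); 192.168.206.128/25 (74 hosts, 126 usable); 192.168.207.0/28 (7 hosts, 14 usable)


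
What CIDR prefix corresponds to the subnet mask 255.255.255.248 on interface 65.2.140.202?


Binary: 11111111.11111111.11111111.11111000
Count leading 1s
Prefix: /29


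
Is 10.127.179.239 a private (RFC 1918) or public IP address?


RFC 1918 private ranges:
  10.0.0.0/8 (10.0.0.0 - 10.255.255.255)
  172.16.0.0/12 (172.16.0.0 - 172.31.255.255)
  192.168.0.0/16 (192.168.0.0 - 192.168.255.255)
Private (in 10.0.0.0/8)


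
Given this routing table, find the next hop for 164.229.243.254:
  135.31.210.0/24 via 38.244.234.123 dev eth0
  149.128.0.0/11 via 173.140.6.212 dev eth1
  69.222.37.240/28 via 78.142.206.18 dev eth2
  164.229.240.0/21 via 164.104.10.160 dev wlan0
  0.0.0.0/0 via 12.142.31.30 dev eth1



Longest prefix match for 164.229.243.254:
  /24 135.31.210.0: no
  /11 149.128.0.0: no
  /28 69.222.37.240: no
  /21 164.229.240.0: MATCH
  /0 0.0.0.0: MATCH
Selected: next-hop 164.104.10.160 via wlan0 (matched /21)


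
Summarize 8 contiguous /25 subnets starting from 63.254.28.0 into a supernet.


Original prefix: /25
Number of subnets: 8 = 2^3
New prefix = 25 - 3 = 22
Supernet: 63.254.28.0/22


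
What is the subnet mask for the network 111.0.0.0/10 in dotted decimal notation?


/10 means 10 network bits, 22 host bits
Binary: 11111111110000000000000000000000
Mask: 255.192.0.0


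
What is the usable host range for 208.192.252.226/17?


Network: 208.192.128.0
Broadcast: 208.192.255.255
First usable = network + 1
Last usable = broadcast - 1
Range: 208.192.128.1 to 208.192.255.254


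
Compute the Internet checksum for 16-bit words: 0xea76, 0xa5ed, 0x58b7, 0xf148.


Sum all words (with carry folding):
+ 0xea76 = 0xea76
+ 0xa5ed = 0x9064
+ 0x58b7 = 0xe91b
+ 0xf148 = 0xda64
One's complement: ~0xda64
Checksum = 0x259b


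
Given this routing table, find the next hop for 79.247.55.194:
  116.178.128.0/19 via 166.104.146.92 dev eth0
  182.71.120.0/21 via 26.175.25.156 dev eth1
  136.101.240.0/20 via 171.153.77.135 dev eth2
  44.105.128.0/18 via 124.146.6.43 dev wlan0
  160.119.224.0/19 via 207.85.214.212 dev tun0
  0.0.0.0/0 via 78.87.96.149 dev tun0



Longest prefix match for 79.247.55.194:
  /19 116.178.128.0: no
  /21 182.71.120.0: no
  /20 136.101.240.0: no
  /18 44.105.128.0: no
  /19 160.119.224.0: no
  /0 0.0.0.0: MATCH
Selected: next-hop 78.87.96.149 via tun0 (matched /0)


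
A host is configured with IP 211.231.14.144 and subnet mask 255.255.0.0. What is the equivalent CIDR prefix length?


Binary: 11111111.11111111.00000000.00000000
Count leading 1s
Prefix: /16


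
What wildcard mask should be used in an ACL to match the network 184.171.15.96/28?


Subnet mask: 255.255.255.240
Wildcard = 255.255.255.255 - subnet mask
255 - 255 = 0
255 - 255 = 0
255 - 255 = 0
255 - 240 = 15
Wildcard: 0.0.0.15


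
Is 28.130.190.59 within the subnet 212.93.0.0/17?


Subnet network: 212.93.0.0
Test IP AND mask: 28.130.128.0
No, 28.130.190.59 is not in 212.93.0.0/17


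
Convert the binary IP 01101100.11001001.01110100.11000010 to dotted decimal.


01101100 = 108
11001001 = 201
01110100 = 116
11000010 = 194
IP: 108.201.116.194


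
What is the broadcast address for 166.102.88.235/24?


Network: 166.102.88.0/24
Host bits = 8
Set all host bits to 1:
Broadcast: 166.102.88.255


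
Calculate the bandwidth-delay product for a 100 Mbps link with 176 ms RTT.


BDP = bandwidth * RTT
= 100 Mbps * 176 ms
= 100 * 1e6 * 176 / 1000 bits
= 17600000 bits
= 2200000 bytes
= 2148.4375 KB
BDP = 17600000 bits (2200000 bytes)


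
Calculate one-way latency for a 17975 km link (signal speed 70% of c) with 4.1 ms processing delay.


Speed = 0.7 * 3e5 km/s = 210000 km/s
Propagation delay = 17975 / 210000 = 0.0856 s = 85.5952 ms
Processing delay = 4.1 ms
Total one-way latency = 89.6952 ms


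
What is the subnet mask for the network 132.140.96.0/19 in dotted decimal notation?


/19 means 19 network bits, 13 host bits
Binary: 11111111111111111110000000000000
Mask: 255.255.224.0


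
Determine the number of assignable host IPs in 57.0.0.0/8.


Host bits = 32 - 8 = 24
Total addresses = 2^24 = 16777216
Usable = total - 2 (network and broadcast)
Usable hosts: 16777214


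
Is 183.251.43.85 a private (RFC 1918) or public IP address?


RFC 1918 private ranges:
  10.0.0.0/8 (10.0.0.0 - 10.255.255.255)
  172.16.0.0/12 (172.16.0.0 - 172.31.255.255)
  192.168.0.0/16 (192.168.0.0 - 192.168.255.255)
Public (not in any RFC 1918 range)


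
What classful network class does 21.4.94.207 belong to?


First octet: 21
Binary: 00010101
0xxxxxxx -> Class A (1-126)
Class A, default mask 255.0.0.0 (/8)


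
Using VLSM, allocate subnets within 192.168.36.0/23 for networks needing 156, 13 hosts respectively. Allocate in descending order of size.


156 hosts -> /24 (254 usable): 192.168.36.0/24
13 hosts -> /28 (14 usable): 192.168.37.0/28
Allocation: 192.168.36.0/24 (156 hosts, 254 usable); 192.168.37.0/28 (13 hosts, 14 usable)


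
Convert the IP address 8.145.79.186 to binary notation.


8 = 00001000
145 = 10010001
79 = 01001111
186 = 10111010
Binary: 00001000.10010001.01001111.10111010


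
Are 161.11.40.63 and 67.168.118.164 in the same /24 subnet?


Mask: 255.255.255.0
161.11.40.63 AND mask = 161.11.40.0
67.168.118.164 AND mask = 67.168.118.0
No, different subnets (161.11.40.0 vs 67.168.118.0)


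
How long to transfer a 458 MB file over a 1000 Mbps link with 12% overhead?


Effective throughput = 1000 * (1 - 12/100) = 880 Mbps
File size in Mb = 458 * 8 = 3664 Mb
Time = 3664 / 880
Time = 4.1636 seconds


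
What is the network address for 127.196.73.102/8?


IP:   01111111.11000100.01001001.01100110
Mask: 11111111.00000000.00000000.00000000
AND operation:
Net:  01111111.00000000.00000000.00000000
Network: 127.0.0.0/8


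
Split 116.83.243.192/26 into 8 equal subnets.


New prefix = 26 + 3 = 29
Each subnet has 8 addresses
  116.83.243.192/29
  116.83.243.200/29
  116.83.243.208/29
  116.83.243.216/29
  116.83.243.224/29
  116.83.243.232/29
  116.83.243.240/29
  116.83.243.248/29
Subnets: 116.83.243.192/29, 116.83.243.200/29, 116.83.243.208/29, 116.83.243.216/29, 116.83.243.224/29, 116.83.243.232/29, 116.83.243.240/29, 116.83.243.248/29


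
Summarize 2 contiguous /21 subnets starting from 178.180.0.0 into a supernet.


Original prefix: /21
Number of subnets: 2 = 2^1
New prefix = 21 - 1 = 20
Supernet: 178.180.0.0/20


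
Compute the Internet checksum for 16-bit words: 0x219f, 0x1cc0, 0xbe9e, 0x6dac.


Sum all words (with carry folding):
+ 0x219f = 0x219f
+ 0x1cc0 = 0x3e5f
+ 0xbe9e = 0xfcfd
+ 0x6dac = 0x6aaa
One's complement: ~0x6aaa
Checksum = 0x9555


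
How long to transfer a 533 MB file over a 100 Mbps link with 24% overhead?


Effective throughput = 100 * (1 - 24/100) = 76 Mbps
File size in Mb = 533 * 8 = 4264 Mb
Time = 4264 / 76
Time = 56.1053 seconds


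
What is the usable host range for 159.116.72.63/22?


Network: 159.116.72.0
Broadcast: 159.116.75.255
First usable = network + 1
Last usable = broadcast - 1
Range: 159.116.72.1 to 159.116.75.254


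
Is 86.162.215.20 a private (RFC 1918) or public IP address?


RFC 1918 private ranges:
  10.0.0.0/8 (10.0.0.0 - 10.255.255.255)
  172.16.0.0/12 (172.16.0.0 - 172.31.255.255)
  192.168.0.0/16 (192.168.0.0 - 192.168.255.255)
Public (not in any RFC 1918 range)


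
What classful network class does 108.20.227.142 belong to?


First octet: 108
Binary: 01101100
0xxxxxxx -> Class A (1-126)
Class A, default mask 255.0.0.0 (/8)


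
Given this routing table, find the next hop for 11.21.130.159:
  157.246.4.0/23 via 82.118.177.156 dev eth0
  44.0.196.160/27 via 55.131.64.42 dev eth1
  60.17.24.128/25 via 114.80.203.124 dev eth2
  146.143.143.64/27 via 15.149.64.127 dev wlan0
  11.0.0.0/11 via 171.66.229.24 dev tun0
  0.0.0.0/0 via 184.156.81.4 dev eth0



Longest prefix match for 11.21.130.159:
  /23 157.246.4.0: no
  /27 44.0.196.160: no
  /25 60.17.24.128: no
  /27 146.143.143.64: no
  /11 11.0.0.0: MATCH
  /0 0.0.0.0: MATCH
Selected: next-hop 171.66.229.24 via tun0 (matched /11)


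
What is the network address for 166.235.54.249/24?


IP:   10100110.11101011.00110110.11111001
Mask: 11111111.11111111.11111111.00000000
AND operation:
Net:  10100110.11101011.00110110.00000000
Network: 166.235.54.0/24


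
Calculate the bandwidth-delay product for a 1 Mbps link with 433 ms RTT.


BDP = bandwidth * RTT
= 1 Mbps * 433 ms
= 1 * 1e6 * 433 / 1000 bits
= 433000 bits
= 54125 bytes
= 52.8564 KB
BDP = 433000 bits (54125 bytes)


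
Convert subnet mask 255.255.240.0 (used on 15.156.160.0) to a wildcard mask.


Subnet mask: 255.255.240.0
Wildcard = 255.255.255.255 - subnet mask
255 - 255 = 0
255 - 255 = 0
255 - 240 = 15
255 - 0 = 255
Wildcard: 0.0.15.255


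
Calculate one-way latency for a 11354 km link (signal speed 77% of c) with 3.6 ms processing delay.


Speed = 0.77 * 3e5 km/s = 231000 km/s
Propagation delay = 11354 / 231000 = 0.0492 s = 49.1515 ms
Processing delay = 3.6 ms
Total one-way latency = 52.7515 ms


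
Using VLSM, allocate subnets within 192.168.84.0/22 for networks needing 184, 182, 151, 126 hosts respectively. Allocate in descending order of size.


184 hosts -> /24 (254 usable): 192.168.84.0/24
182 hosts -> /24 (254 usable): 192.168.85.0/24
151 hosts -> /24 (254 usable): 192.168.86.0/24
126 hosts -> /25 (126 usable): 192.168.87.0/25
Allocation: 192.168.84.0/24 (184 hosts, 254 usable); 192.168.85.0/24 (182 hosts, 254 usable); 192.168.86.0/24 (151 hosts, 254 usable); 192.168.87.0/25 (126 hosts, 126 usable)


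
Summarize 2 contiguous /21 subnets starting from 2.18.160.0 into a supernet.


Original prefix: /21
Number of subnets: 2 = 2^1
New prefix = 21 - 1 = 20
Supernet: 2.18.160.0/20


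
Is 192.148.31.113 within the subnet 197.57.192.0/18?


Subnet network: 197.57.192.0
Test IP AND mask: 192.148.0.0
No, 192.148.31.113 is not in 197.57.192.0/18


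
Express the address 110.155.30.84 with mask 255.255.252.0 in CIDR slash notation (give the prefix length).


Binary: 11111111.11111111.11111100.00000000
Count leading 1s
Prefix: /22


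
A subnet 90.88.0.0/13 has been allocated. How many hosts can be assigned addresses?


Host bits = 32 - 13 = 19
Total addresses = 2^19 = 524288
Usable = total - 2 (network and broadcast)
Usable hosts: 524286


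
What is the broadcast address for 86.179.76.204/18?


Network: 86.179.64.0/18
Host bits = 14
Set all host bits to 1:
Broadcast: 86.179.127.255


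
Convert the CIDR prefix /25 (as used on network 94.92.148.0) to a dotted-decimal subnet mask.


/25 means 25 network bits, 7 host bits
Binary: 11111111111111111111111110000000
Mask: 255.255.255.128


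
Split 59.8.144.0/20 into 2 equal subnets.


New prefix = 20 + 1 = 21
Each subnet has 2048 addresses
  59.8.144.0/21
  59.8.152.0/21
Subnets: 59.8.144.0/21, 59.8.152.0/21


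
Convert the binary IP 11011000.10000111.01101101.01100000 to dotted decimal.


11011000 = 216
10000111 = 135
01101101 = 109
01100000 = 96
IP: 216.135.109.96


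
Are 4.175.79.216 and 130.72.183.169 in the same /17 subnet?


Mask: 255.255.128.0
4.175.79.216 AND mask = 4.175.0.0
130.72.183.169 AND mask = 130.72.128.0
No, different subnets (4.175.0.0 vs 130.72.128.0)


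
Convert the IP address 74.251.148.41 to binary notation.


74 = 01001010
251 = 11111011
148 = 10010100
41 = 00101001
Binary: 01001010.11111011.10010100.00101001


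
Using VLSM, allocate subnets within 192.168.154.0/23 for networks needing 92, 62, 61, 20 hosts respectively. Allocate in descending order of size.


92 hosts -> /25 (126 usable): 192.168.154.0/25
62 hosts -> /26 (62 usable): 192.168.154.128/26
61 hosts -> /26 (62 usable): 192.168.154.192/26
20 hosts -> /27 (30 usable): 192.168.155.0/27
Allocation: 192.168.154.0/25 (92 hosts, 126 usable); 192.168.154.128/26 (62 hosts, 62 usable); 192.168.154.192/26 (61 hosts, 62 usable); 192.168.155.0/27 (20 hosts, 30 usable)


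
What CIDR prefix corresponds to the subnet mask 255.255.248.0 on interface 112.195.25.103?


Binary: 11111111.11111111.11111000.00000000
Count leading 1s
Prefix: /21


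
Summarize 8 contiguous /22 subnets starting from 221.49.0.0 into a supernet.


Original prefix: /22
Number of subnets: 8 = 2^3
New prefix = 22 - 3 = 19
Supernet: 221.49.0.0/19


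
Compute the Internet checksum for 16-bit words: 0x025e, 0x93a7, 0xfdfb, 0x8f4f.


Sum all words (with carry folding):
+ 0x025e = 0x025e
+ 0x93a7 = 0x9605
+ 0xfdfb = 0x9401
+ 0x8f4f = 0x2351
One's complement: ~0x2351
Checksum = 0xdcae


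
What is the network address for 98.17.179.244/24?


IP:   01100010.00010001.10110011.11110100
Mask: 11111111.11111111.11111111.00000000
AND operation:
Net:  01100010.00010001.10110011.00000000
Network: 98.17.179.0/24


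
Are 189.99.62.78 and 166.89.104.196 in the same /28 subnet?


Mask: 255.255.255.240
189.99.62.78 AND mask = 189.99.62.64
166.89.104.196 AND mask = 166.89.104.192
No, different subnets (189.99.62.64 vs 166.89.104.192)


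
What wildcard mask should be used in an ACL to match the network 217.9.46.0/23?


Subnet mask: 255.255.254.0
Wildcard = 255.255.255.255 - subnet mask
255 - 255 = 0
255 - 255 = 0
255 - 254 = 1
255 - 0 = 255
Wildcard: 0.0.1.255


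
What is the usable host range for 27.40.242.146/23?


Network: 27.40.242.0
Broadcast: 27.40.243.255
First usable = network + 1
Last usable = broadcast - 1
Range: 27.40.242.1 to 27.40.243.254


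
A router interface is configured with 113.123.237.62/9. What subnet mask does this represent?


/9 means 9 network bits, 23 host bits
Binary: 11111111100000000000000000000000
Mask: 255.128.0.0


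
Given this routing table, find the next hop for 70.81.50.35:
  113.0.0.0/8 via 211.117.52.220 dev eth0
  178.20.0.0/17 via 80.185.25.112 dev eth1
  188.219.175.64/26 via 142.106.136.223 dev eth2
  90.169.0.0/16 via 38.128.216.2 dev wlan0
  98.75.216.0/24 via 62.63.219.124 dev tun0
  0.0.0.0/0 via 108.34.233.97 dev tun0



Longest prefix match for 70.81.50.35:
  /8 113.0.0.0: no
  /17 178.20.0.0: no
  /26 188.219.175.64: no
  /16 90.169.0.0: no
  /24 98.75.216.0: no
  /0 0.0.0.0: MATCH
Selected: next-hop 108.34.233.97 via tun0 (matched /0)


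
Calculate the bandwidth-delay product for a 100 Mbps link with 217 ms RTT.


BDP = bandwidth * RTT
= 100 Mbps * 217 ms
= 100 * 1e6 * 217 / 1000 bits
= 21700000 bits
= 2712500 bytes
= 2648.9258 KB
BDP = 21700000 bits (2712500 bytes)


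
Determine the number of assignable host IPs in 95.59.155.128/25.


Host bits = 32 - 25 = 7
Total addresses = 2^7 = 128
Usable = total - 2 (network and broadcast)
Usable hosts: 126


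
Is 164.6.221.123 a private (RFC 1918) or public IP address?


RFC 1918 private ranges:
  10.0.0.0/8 (10.0.0.0 - 10.255.255.255)
  172.16.0.0/12 (172.16.0.0 - 172.31.255.255)
  192.168.0.0/16 (192.168.0.0 - 192.168.255.255)
Public (not in any RFC 1918 range)


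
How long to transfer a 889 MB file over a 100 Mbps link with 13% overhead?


Effective throughput = 100 * (1 - 13/100) = 87 Mbps
File size in Mb = 889 * 8 = 7112 Mb
Time = 7112 / 87
Time = 81.7471 seconds


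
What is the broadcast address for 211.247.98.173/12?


Network: 211.240.0.0/12
Host bits = 20
Set all host bits to 1:
Broadcast: 211.255.255.255


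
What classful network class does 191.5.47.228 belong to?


First octet: 191
Binary: 10111111
10xxxxxx -> Class B (128-191)
Class B, default mask 255.255.0.0 (/16)


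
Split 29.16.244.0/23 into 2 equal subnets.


New prefix = 23 + 1 = 24
Each subnet has 256 addresses
  29.16.244.0/24
  29.16.245.0/24
Subnets: 29.16.244.0/24, 29.16.245.0/24


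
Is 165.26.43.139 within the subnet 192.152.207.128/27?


Subnet network: 192.152.207.128
Test IP AND mask: 165.26.43.128
No, 165.26.43.139 is not in 192.152.207.128/27


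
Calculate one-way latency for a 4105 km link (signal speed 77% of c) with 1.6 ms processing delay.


Speed = 0.77 * 3e5 km/s = 231000 km/s
Propagation delay = 4105 / 231000 = 0.0178 s = 17.7706 ms
Processing delay = 1.6 ms
Total one-way latency = 19.3706 ms


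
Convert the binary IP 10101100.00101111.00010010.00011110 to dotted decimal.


10101100 = 172
00101111 = 47
00010010 = 18
00011110 = 30
IP: 172.47.18.30


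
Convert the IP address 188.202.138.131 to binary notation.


188 = 10111100
202 = 11001010
138 = 10001010
131 = 10000011
Binary: 10111100.11001010.10001010.10000011


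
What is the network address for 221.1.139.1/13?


IP:   11011101.00000001.10001011.00000001
Mask: 11111111.11111000.00000000.00000000
AND operation:
Net:  11011101.00000000.00000000.00000000
Network: 221.0.0.0/13


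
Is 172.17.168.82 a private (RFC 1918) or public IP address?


RFC 1918 private ranges:
  10.0.0.0/8 (10.0.0.0 - 10.255.255.255)
  172.16.0.0/12 (172.16.0.0 - 172.31.255.255)
  192.168.0.0/16 (192.168.0.0 - 192.168.255.255)
Private (in 172.16.0.0/12)


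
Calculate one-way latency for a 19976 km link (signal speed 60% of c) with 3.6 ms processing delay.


Speed = 0.6 * 3e5 km/s = 180000 km/s
Propagation delay = 19976 / 180000 = 0.111 s = 110.9778 ms
Processing delay = 3.6 ms
Total one-way latency = 114.5778 ms


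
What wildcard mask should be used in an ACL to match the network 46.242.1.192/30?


Subnet mask: 255.255.255.252
Wildcard = 255.255.255.255 - subnet mask
255 - 255 = 0
255 - 255 = 0
255 - 255 = 0
255 - 252 = 3
Wildcard: 0.0.0.3


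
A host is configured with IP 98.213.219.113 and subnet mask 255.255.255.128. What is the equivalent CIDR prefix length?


Binary: 11111111.11111111.11111111.10000000
Count leading 1s
Prefix: /25


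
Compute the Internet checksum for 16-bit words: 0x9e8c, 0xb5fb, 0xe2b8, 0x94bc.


Sum all words (with carry folding):
+ 0x9e8c = 0x9e8c
+ 0xb5fb = 0x5488
+ 0xe2b8 = 0x3741
+ 0x94bc = 0xcbfd
One's complement: ~0xcbfd
Checksum = 0x3402


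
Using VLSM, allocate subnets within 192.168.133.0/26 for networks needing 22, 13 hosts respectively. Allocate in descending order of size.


22 hosts -> /27 (30 usable): 192.168.133.0/27
13 hosts -> /28 (14 usable): 192.168.133.32/28
Allocation: 192.168.133.0/27 (22 hosts, 30 usable); 192.168.133.32/28 (13 hosts, 14 usable)


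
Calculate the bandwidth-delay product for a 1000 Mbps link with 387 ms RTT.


BDP = bandwidth * RTT
= 1000 Mbps * 387 ms
= 1000 * 1e6 * 387 / 1000 bits
= 387000000 bits
= 48375000 bytes
= 47241.2109 KB
BDP = 387000000 bits (48375000 bytes)


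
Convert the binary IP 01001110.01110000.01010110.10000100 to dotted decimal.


01001110 = 78
01110000 = 112
01010110 = 86
10000100 = 132
IP: 78.112.86.132


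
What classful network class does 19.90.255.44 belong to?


First octet: 19
Binary: 00010011
0xxxxxxx -> Class A (1-126)
Class A, default mask 255.0.0.0 (/8)


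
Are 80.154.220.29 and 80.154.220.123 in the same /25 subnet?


Mask: 255.255.255.128
80.154.220.29 AND mask = 80.154.220.0
80.154.220.123 AND mask = 80.154.220.0
Yes, same subnet (80.154.220.0)


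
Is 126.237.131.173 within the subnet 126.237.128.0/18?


Subnet network: 126.237.128.0
Test IP AND mask: 126.237.128.0
Yes, 126.237.131.173 is in 126.237.128.0/18


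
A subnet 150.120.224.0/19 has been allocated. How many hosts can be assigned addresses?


Host bits = 32 - 19 = 13
Total addresses = 2^13 = 8192
Usable = total - 2 (network and broadcast)
Usable hosts: 8190


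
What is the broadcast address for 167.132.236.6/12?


Network: 167.128.0.0/12
Host bits = 20
Set all host bits to 1:
Broadcast: 167.143.255.255


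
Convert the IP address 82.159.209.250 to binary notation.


82 = 01010010
159 = 10011111
209 = 11010001
250 = 11111010
Binary: 01010010.10011111.11010001.11111010


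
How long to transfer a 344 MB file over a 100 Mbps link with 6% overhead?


Effective throughput = 100 * (1 - 6/100) = 94 Mbps
File size in Mb = 344 * 8 = 2752 Mb
Time = 2752 / 94
Time = 29.2766 seconds


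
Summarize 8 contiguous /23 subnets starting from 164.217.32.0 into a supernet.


Original prefix: /23
Number of subnets: 8 = 2^3
New prefix = 23 - 3 = 20
Supernet: 164.217.32.0/20


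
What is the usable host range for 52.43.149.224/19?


Network: 52.43.128.0
Broadcast: 52.43.159.255
First usable = network + 1
Last usable = broadcast - 1
Range: 52.43.128.1 to 52.43.159.254


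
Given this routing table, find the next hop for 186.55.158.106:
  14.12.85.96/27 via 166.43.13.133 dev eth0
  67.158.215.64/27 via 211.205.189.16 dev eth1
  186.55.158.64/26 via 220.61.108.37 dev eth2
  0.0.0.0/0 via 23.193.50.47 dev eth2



Longest prefix match for 186.55.158.106:
  /27 14.12.85.96: no
  /27 67.158.215.64: no
  /26 186.55.158.64: MATCH
  /0 0.0.0.0: MATCH
Selected: next-hop 220.61.108.37 via eth2 (matched /26)


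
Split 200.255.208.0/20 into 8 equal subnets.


New prefix = 20 + 3 = 23
Each subnet has 512 addresses
  200.255.208.0/23
  200.255.210.0/23
  200.255.212.0/23
  200.255.214.0/23
  200.255.216.0/23
  200.255.218.0/23
  200.255.220.0/23
  200.255.222.0/23
Subnets: 200.255.208.0/23, 200.255.210.0/23, 200.255.212.0/23, 200.255.214.0/23, 200.255.216.0/23, 200.255.218.0/23, 200.255.220.0/23, 200.255.222.0/23


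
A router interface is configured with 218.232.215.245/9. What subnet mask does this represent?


/9 means 9 network bits, 23 host bits
Binary: 11111111100000000000000000000000
Mask: 255.128.0.0


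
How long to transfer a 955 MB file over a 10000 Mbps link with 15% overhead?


Effective throughput = 10000 * (1 - 15/100) = 8500 Mbps
File size in Mb = 955 * 8 = 7640 Mb
Time = 7640 / 8500
Time = 0.8988 seconds


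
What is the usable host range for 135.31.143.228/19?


Network: 135.31.128.0
Broadcast: 135.31.159.255
First usable = network + 1
Last usable = broadcast - 1
Range: 135.31.128.1 to 135.31.159.254


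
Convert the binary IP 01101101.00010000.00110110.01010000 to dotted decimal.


01101101 = 109
00010000 = 16
00110110 = 54
01010000 = 80
IP: 109.16.54.80


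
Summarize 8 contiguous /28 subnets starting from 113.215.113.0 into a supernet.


Original prefix: /28
Number of subnets: 8 = 2^3
New prefix = 28 - 3 = 25
Supernet: 113.215.113.0/25


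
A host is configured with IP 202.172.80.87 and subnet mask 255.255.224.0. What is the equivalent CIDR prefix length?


Binary: 11111111.11111111.11100000.00000000
Count leading 1s
Prefix: /19


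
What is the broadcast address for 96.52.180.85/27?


Network: 96.52.180.64/27
Host bits = 5
Set all host bits to 1:
Broadcast: 96.52.180.95


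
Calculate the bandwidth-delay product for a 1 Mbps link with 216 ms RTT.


BDP = bandwidth * RTT
= 1 Mbps * 216 ms
= 1 * 1e6 * 216 / 1000 bits
= 216000 bits
= 27000 bytes
= 26.3672 KB
BDP = 216000 bits (27000 bytes)


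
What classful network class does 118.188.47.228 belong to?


First octet: 118
Binary: 01110110
0xxxxxxx -> Class A (1-126)
Class A, default mask 255.0.0.0 (/8)


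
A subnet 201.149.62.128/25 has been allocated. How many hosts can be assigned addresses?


Host bits = 32 - 25 = 7
Total addresses = 2^7 = 128
Usable = total - 2 (network and broadcast)
Usable hosts: 126


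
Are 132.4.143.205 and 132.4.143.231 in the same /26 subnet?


Mask: 255.255.255.192
132.4.143.205 AND mask = 132.4.143.192
132.4.143.231 AND mask = 132.4.143.192
Yes, same subnet (132.4.143.192)


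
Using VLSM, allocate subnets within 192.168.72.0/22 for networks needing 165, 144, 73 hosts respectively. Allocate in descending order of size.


165 hosts -> /24 (254 usable): 192.168.72.0/24
144 hosts -> /24 (254 usable): 192.168.73.0/24
73 hosts -> /25 (126 usable): 192.168.74.0/25
Allocation: 192.168.72.0/24 (165 hosts, 254 usable); 192.168.73.0/24 (144 hosts, 254 usable); 192.168.74.0/25 (73 hosts, 126 usable)
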